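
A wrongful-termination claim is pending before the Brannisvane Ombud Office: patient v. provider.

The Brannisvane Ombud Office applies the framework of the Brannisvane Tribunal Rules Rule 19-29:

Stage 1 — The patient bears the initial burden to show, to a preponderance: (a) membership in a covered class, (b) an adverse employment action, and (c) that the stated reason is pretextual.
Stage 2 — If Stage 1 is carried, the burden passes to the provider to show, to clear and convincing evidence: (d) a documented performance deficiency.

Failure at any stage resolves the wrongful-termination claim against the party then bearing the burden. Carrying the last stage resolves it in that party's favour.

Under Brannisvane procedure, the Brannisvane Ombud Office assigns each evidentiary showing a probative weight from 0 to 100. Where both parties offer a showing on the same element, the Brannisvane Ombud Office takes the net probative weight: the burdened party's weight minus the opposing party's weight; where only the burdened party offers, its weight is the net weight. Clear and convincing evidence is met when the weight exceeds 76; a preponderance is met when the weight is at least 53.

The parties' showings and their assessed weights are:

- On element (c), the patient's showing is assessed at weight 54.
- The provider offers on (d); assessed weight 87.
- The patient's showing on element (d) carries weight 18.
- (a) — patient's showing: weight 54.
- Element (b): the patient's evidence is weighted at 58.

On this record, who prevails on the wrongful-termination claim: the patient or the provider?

patient

Stage 1 (patient, a preponderance, weight is at least 53): (a) 54 ≥ 53 — meets; (b) 58 ≥ 53 — meets; (c) 54 ≥ 53 — meets.
  All elements met. The burden passes to the provider.
Stage 2 (provider, clear and convincing evidence, weight exceeds 76): (d) net 87−18=69 ≤ 76 — fails.
  Not every element is met, so the provider fails to carry Stage 2.
The analysis ends at Stage 2; the patient prevails.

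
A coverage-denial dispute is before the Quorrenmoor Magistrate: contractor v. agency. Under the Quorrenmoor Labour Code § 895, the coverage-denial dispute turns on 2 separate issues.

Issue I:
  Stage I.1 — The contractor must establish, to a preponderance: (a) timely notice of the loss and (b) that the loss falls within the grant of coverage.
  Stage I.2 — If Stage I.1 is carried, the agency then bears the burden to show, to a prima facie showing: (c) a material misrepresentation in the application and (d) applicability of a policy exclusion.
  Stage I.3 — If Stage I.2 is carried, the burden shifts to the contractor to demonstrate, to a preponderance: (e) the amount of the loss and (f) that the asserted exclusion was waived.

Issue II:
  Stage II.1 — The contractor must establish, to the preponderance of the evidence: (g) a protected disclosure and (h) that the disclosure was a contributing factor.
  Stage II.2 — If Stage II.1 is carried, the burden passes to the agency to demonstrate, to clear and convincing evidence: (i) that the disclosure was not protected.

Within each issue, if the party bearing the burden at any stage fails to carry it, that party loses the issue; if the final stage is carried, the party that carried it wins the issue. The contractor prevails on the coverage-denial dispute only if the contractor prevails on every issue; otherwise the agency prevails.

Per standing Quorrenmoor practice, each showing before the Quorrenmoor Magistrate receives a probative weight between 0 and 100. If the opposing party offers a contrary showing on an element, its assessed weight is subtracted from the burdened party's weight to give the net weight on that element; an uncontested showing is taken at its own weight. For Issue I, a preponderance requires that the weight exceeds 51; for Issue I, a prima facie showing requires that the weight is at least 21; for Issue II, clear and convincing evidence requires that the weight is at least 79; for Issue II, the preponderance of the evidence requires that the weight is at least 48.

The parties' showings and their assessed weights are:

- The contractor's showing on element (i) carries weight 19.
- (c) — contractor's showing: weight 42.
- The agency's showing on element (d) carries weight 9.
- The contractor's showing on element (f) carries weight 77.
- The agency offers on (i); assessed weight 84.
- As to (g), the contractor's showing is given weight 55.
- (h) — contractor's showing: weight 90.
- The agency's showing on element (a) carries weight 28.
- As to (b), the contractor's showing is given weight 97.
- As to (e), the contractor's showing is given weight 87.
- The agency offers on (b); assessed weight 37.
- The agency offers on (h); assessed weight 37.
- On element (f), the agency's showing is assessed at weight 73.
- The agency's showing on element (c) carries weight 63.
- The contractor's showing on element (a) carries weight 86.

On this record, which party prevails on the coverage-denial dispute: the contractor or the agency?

contractor

— Issue I —
Stage I.1 (contractor, a preponderance, weight exceeds 51): (a) net 86−28=58 > 51 — meets; (b) net 97−37=60 > 51 — meets.
  The contractor carries Stage I.1; the agency now bears the burden.
Stage I.2 (agency, a prima facie showing, weight is at least 21): (c) net 63−42=21 ≥ 21 — meets; (d) 9 < 21 — fails.
  Stage I.2 not carried; the agency fails its burden.
So the contractor prevails on this issue.
— Issue II —
Stage II.1 — burden on contractor; standard: the preponderance of the evidence (weight is at least 48).
    (g): 55 ≥ 48 [met]
    (h): 90 − 37 = 53 ≥ 48 [met]
  Stage II.1 carried; the burden shifts to the agency.
Stage II.2 — burden on agency; standard: clear and convincing evidence (weight is at least 79).
    (i): 84 − 19 = 65 < 79 [not met]
  The agency does not carry Stage II.2.
The analysis ends at Stage II.2; the contractor prevails on this issue.
Per-issue: Issue I → contractor; Issue II → contractor. The contractor must prevail on every issue; overall, the contractor prevails.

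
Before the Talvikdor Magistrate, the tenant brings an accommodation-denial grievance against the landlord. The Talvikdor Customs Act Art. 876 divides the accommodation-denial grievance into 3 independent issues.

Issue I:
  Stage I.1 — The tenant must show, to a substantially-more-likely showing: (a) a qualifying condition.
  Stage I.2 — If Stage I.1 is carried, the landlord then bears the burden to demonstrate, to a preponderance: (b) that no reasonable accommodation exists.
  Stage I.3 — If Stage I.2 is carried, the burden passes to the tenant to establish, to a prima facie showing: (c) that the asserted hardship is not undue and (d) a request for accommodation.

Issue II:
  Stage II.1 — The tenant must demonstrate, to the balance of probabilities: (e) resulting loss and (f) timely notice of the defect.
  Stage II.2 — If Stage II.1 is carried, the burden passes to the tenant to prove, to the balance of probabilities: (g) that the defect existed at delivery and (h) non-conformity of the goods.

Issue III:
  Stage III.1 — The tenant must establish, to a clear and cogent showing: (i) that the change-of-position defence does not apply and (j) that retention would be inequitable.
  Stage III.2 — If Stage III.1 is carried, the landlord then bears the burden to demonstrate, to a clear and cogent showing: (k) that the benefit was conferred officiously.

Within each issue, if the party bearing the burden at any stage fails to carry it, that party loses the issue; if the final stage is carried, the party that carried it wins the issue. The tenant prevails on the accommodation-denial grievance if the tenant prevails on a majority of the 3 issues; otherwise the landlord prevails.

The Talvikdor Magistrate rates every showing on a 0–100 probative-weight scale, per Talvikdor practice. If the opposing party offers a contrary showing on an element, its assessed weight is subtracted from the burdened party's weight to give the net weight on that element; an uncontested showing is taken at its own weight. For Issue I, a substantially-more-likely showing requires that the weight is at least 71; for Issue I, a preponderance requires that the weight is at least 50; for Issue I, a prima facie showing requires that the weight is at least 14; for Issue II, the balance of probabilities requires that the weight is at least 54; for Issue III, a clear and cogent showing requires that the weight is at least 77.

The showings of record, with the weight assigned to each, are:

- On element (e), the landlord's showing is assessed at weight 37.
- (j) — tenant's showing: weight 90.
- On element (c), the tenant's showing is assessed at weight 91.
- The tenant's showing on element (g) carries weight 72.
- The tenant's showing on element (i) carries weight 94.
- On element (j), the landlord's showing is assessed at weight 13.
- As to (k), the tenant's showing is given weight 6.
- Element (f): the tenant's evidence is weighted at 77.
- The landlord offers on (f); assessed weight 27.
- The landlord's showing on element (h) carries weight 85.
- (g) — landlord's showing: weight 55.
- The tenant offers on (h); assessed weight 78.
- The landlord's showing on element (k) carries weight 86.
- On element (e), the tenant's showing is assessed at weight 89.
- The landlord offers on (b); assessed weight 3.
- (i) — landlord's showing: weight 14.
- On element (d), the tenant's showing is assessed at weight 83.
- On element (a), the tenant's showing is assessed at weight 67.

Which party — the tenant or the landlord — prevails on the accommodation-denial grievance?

landlord

— Issue I —
At Stage I.1 the tenant must meet a substantially-more-likely showing (weight is at least 71): on (a) the weight is 67, which does not reach 71, so (a) does not meet the standard.
  Not every element is met, so the tenant fails to carry Stage I.1.
The analysis ends at Stage I.1; the landlord prevails on this issue.
— Issue II —
At Stage II.1 the tenant must meet the balance of probabilities (weight is at least 54): on (e) the weight is 89 less the opposing 37 gives net 52, which does not reach 54, so (e) does not meet the standard; on (f) the weight is 77 less the opposing 27 gives net 50, < 54, so (f) does not meet the standard.
  Stage II.1 not carried; the tenant fails its burden.
So the landlord prevails on this issue.
— Issue III —
Stage III.1 — burden on tenant; standard: a clear and cogent showing (weight is at least 77).
    (i): 94 − 14 = 80 ≥ 77 [met]
    (j): 90 − 13 = 77 ≥ 77 [met]
  Stage III.1 is satisfied; the onus moves to the landlord.
Stage III.2 — burden on landlord; standard: a clear and cogent showing (weight is at least 77).
    (k): 86 − 6 = 80 ≥ 77 [met]
  All elements met at the final stage.
Every stage carried; the landlord prevails on this issue.
Per-issue: Issue I → landlord; Issue II → landlord; Issue III → landlord. The tenant must prevail on a majority of issues; overall, the landlord prevails.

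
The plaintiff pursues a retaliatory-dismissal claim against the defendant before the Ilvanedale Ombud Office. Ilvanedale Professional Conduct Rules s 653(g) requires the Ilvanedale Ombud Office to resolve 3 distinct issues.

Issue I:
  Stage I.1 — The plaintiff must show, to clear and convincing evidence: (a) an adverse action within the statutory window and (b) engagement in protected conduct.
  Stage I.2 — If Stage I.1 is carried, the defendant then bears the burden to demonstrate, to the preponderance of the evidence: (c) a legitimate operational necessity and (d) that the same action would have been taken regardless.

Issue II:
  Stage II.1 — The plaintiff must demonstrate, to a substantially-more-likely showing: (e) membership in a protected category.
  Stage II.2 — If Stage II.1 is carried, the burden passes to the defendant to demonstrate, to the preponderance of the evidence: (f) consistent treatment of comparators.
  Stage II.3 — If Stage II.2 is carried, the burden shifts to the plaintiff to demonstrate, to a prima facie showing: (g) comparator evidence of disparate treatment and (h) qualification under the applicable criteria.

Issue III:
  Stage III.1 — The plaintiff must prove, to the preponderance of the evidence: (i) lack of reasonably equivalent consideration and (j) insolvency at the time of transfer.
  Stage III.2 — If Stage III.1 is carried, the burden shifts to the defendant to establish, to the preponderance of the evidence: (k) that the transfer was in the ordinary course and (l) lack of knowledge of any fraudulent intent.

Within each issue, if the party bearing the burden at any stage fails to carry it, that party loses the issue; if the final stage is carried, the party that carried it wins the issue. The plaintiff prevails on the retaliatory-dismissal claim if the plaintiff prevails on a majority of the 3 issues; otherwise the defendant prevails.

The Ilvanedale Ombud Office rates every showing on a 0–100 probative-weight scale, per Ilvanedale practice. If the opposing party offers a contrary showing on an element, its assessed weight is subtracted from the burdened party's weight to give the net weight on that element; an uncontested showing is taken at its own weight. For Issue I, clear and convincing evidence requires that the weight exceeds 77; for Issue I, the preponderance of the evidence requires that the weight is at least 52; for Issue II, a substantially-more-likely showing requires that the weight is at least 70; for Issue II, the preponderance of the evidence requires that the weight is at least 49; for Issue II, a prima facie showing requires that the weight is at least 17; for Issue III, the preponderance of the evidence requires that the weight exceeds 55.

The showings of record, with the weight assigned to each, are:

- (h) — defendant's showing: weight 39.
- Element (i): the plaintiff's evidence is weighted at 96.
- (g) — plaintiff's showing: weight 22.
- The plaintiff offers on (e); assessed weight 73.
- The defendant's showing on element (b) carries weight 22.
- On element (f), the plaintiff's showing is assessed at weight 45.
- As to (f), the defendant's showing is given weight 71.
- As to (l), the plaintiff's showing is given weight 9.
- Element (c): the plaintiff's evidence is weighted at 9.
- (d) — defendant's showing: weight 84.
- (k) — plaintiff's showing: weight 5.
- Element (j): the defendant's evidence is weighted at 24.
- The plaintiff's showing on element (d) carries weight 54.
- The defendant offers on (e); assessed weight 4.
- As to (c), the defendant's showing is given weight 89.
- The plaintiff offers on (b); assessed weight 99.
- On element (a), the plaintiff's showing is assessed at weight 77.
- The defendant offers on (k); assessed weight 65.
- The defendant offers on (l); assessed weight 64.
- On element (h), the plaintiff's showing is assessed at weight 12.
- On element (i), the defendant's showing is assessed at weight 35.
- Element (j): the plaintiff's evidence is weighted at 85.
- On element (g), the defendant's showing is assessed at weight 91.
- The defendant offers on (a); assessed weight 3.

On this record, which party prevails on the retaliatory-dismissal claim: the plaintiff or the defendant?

defendant

— Issue I —
Stage I.1 — burden on plaintiff; standard: clear and convincing evidence (weight exceeds 77).
    (a): 77 − 3 = 74 ≤ 77 [not met]
    (b): 99 − 22 = 77 ≤ 77 [not met]
  Stage I.1 not carried; the plaintiff fails its burden.
The defendant prevails on this issue.
— Issue II —
At Stage II.1 the plaintiff must meet a substantially-more-likely showing (weight is at least 70): on (e) the weight is 73 less the opposing 4 gives net 69, < 70, so (e) does not meet the standard.
  The plaintiff does not carry Stage II.1.
So the defendant prevails on this issue.
— Issue III —
Stage III.1 (plaintiff, the preponderance of the evidence, weight exceeds 55): (i) net 96−35=61 > 55 — meets; (j) net 85−24=61 > 55 — meets.
  All elements met. The burden passes to the defendant.
Stage III.2 (defendant, the preponderance of the evidence, weight exceeds 55): (k) net 65−5=60 > 55 — meets; (l) net 64−9=55 ≤ 55 — fails.
  Not every element is met, so the defendant fails to carry Stage III.2.
So the plaintiff prevails on this issue.
Per-issue: Issue I → defendant; Issue II → defendant; Issue III → plaintiff. The plaintiff must prevail on a majority of issues; overall, the defendant prevails.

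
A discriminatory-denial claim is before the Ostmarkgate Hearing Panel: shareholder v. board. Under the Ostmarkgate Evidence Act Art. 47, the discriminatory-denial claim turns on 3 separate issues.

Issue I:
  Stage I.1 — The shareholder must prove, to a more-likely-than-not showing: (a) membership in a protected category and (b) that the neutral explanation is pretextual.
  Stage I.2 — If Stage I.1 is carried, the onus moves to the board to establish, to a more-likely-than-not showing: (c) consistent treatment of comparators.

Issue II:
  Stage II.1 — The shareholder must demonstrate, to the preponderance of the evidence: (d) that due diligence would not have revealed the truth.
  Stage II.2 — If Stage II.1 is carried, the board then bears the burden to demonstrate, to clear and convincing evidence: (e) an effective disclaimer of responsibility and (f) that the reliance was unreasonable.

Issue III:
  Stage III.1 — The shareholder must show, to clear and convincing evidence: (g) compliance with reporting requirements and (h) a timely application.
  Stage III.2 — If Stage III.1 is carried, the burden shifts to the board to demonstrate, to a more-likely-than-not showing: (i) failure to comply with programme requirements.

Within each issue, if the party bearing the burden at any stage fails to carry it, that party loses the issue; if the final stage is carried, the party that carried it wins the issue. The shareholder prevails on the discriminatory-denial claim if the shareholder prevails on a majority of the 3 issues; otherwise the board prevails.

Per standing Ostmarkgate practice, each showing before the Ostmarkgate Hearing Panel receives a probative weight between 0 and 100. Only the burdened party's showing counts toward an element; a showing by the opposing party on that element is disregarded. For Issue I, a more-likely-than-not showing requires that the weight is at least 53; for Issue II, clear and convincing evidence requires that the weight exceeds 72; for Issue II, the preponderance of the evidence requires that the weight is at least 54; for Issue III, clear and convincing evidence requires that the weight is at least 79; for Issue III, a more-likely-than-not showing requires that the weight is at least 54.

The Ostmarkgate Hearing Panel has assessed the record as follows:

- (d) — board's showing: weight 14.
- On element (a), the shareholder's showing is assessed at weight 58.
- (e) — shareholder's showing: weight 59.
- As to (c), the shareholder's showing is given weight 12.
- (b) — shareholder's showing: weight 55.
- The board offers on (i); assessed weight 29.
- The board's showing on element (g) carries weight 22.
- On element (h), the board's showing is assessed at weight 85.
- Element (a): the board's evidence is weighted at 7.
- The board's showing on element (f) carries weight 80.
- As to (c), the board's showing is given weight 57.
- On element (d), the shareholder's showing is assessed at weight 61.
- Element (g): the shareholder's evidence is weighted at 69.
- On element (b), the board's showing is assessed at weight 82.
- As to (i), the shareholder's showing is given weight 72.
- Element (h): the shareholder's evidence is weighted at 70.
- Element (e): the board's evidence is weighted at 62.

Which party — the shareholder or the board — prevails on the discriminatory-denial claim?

board

— Issue I —
At Stage I.1 the shareholder must meet a more-likely-than-not showing (weight is at least 53): on (a) the weight is 58 (the board's 7 is given no effect), which does reach 53, so (a) meets the standard; on (b) the weight is 55 (the board's 82 is given no effect), which does reach 53, so (b) meets the standard.
  Stage I.1 is satisfied; the onus moves to the board.
At Stage I.2 the board must meet a more-likely-than-not showing (weight is at least 53): on (c) the weight is 57 (the shareholder's 12 is given no effect), ≥ 53, so (c) meets the standard.
  The board carries the last stage.
All stages carried — the board prevails on this issue.
— Issue II —
Stage II.1 (shareholder, the preponderance of the evidence, weight is at least 54): (d) 61 (board's 14 disregarded) ≥ 54 — meets.
  All elements met. The burden passes to the board.
Stage II.2 (board, clear and convincing evidence, weight exceeds 72): (e) 62 (shareholder's 59 disregarded) ≤ 72 — fails; (f) 80 > 72 — meets.
  Not every element is met, so the board fails to carry Stage II.2.
The analysis ends at Stage II.2; the shareholder prevails on this issue.
— Issue III —
Stage III.1 — burden on shareholder; standard: clear and convincing evidence (weight is at least 79).
    (g): 69 (board's 22 disregarded) < 79 [not met]
    (h): 70 (board's 85 disregarded) < 79 [not met]
  Stage III.1 not carried; the shareholder fails its burden.
So the board prevails on this issue.
Per-issue: Issue I → board; Issue II → shareholder; Issue III → board. The shareholder must prevail on a majority of issues; overall, the board prevails.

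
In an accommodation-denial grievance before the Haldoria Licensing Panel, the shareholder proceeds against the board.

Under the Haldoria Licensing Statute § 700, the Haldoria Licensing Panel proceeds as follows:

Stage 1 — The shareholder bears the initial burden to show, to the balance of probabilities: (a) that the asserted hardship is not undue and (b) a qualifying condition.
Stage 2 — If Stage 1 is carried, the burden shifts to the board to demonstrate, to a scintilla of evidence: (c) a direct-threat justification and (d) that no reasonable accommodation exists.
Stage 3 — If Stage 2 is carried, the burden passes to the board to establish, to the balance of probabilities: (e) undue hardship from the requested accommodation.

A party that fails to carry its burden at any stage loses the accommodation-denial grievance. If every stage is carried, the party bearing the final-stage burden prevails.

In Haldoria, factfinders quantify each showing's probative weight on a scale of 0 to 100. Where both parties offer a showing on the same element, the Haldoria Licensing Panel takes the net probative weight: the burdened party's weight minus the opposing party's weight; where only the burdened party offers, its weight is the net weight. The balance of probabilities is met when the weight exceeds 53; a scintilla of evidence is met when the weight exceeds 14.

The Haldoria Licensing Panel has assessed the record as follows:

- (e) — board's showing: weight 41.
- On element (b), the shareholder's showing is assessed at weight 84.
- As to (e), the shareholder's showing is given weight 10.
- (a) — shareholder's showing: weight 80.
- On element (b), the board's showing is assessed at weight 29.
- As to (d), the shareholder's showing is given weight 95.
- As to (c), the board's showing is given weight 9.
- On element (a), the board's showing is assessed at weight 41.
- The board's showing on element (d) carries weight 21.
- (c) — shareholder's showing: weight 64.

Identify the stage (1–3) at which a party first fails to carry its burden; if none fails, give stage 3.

Stage 1 (shareholder, the balance of probabilities, weight exceeds 53): (a) net 80−41=39 ≤ 53 — fails; (b) net 84−29=55 > 53 — meets.
  The shareholder does not carry Stage 1.
The board prevails.

stage 1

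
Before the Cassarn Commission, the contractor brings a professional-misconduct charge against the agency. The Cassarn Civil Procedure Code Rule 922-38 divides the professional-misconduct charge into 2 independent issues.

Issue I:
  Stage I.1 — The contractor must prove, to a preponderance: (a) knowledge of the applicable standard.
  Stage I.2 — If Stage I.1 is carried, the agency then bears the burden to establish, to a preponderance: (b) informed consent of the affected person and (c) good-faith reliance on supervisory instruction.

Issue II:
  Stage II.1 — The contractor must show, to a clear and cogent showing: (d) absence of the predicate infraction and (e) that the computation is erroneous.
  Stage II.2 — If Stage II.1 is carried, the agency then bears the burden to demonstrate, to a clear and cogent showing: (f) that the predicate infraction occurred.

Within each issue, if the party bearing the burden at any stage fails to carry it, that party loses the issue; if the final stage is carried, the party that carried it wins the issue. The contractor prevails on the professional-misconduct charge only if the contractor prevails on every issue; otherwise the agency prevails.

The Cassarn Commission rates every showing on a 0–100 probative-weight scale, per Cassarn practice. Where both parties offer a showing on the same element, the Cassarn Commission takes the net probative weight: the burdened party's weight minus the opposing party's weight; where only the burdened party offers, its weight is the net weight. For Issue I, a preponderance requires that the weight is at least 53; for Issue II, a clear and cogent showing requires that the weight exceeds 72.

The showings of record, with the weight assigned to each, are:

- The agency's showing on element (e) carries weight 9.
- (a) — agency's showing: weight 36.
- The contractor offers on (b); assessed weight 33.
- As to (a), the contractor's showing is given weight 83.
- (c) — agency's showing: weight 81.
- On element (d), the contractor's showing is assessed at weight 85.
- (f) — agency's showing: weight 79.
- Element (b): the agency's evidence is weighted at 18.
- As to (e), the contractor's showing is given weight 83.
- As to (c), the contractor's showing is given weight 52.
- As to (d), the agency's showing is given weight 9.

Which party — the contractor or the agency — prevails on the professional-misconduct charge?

— Issue I —
Stage I.1 — burden on contractor; standard: a preponderance (weight is at least 53).
    (a): 83 − 36 = 47 < 53 [not met]
  Not every element is met, so the contractor fails to carry Stage I.1.
So the agency prevails on this issue.
— Issue II —
Stage II.1 — burden on contractor; standard: a clear and cogent showing (weight exceeds 72).
    (d): 85 − 9 = 76 > 72 [met]
    (e): 83 − 9 = 74 > 72 [met]
  All elements met. The burden passes to the agency.
Stage II.2 — burden on agency; standard: a clear and cogent showing (weight exceeds 72).
    (f): 79 > 72 [met]
  All elements met at the final stage.
With every stage satisfied, the agency prevails on this issue.
Per-issue: Issue I → agency; Issue II → agency. The contractor must prevail on every issue; overall, the agency prevails.

agency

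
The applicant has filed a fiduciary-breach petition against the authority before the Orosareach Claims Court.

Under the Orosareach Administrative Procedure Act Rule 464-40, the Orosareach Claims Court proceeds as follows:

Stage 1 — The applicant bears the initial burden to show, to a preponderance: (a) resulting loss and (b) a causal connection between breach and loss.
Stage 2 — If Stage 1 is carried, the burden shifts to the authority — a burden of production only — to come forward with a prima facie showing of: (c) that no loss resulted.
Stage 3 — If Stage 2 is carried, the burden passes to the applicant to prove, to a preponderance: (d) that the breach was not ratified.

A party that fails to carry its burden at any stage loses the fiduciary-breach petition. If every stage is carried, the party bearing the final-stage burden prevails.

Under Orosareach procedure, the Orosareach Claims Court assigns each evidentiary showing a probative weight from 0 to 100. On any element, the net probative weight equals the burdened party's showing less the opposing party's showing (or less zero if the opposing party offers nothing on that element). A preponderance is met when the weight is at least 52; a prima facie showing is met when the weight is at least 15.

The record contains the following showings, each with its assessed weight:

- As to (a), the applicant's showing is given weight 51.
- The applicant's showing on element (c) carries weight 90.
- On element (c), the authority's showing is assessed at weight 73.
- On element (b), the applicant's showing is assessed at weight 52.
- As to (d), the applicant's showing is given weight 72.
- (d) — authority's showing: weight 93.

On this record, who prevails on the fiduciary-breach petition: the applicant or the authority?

authority

Stage 1 — burden on applicant; standard: a preponderance (weight is at least 52).
    (a): 51 < 52 [not met]
    (b): 52 ≥ 52 [met]
  The applicant does not carry Stage 1.
The analysis ends at Stage 1; the authority prevails.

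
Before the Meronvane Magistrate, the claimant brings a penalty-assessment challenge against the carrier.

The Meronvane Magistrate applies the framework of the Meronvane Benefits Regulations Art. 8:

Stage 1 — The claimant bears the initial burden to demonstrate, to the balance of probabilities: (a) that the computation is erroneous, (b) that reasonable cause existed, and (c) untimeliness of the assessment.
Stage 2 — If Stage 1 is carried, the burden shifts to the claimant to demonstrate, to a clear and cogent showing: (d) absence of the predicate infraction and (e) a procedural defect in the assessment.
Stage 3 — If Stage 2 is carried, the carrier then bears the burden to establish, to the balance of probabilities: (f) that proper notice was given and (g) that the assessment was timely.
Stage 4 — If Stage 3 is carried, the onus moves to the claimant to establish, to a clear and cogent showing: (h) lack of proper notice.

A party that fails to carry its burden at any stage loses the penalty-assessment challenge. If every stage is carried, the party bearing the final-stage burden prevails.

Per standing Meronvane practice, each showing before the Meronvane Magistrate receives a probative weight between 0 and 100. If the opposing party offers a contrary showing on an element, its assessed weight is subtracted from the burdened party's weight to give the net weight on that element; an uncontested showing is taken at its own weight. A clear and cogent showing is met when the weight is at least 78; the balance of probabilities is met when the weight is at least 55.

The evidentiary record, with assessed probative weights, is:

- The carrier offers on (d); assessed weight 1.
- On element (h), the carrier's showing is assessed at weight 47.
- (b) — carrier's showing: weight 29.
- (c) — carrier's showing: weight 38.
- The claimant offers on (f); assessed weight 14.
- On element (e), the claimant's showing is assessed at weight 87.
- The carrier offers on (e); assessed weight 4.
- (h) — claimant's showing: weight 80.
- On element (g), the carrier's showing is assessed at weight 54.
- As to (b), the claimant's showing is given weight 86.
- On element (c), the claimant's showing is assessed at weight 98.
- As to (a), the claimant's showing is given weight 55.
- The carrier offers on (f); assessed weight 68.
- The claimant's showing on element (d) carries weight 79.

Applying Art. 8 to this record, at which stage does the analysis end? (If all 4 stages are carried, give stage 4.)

At Stage 1 the claimant must meet the balance of probabilities (weight is at least 55): on (a) the weight is 55, ≥ 55, so (a) meets the standard; on (b) the weight is 86 less the opposing 29 gives net 57, ≥ 55, so (b) meets the standard; on (c) the weight is 98 less the opposing 38 gives net 60, which does reach 55, so (c) meets the standard.
  Stage 1 carried; the burden remains with the claimant.
At Stage 2 the claimant must meet a clear and cogent showing (weight is at least 78): on (d) the weight is 79 less the opposing 1 gives net 78, ≥ 78, so (d) meets the standard; on (e) the weight is 87 less the opposing 4 gives net 83, which does reach 78, so (e) meets the standard.
  Stage 2 carried; the burden shifts to the carrier.
At Stage 3 the carrier must meet the balance of probabilities (weight is at least 55): on (f) the weight is 68 less the opposing 14 gives net 54, < 55, so (f) does not meet the standard; on (g) the weight is 54, which does not reach 55, so (g) does not meet the standard.
  The carrier does not carry Stage 3.
The analysis ends at Stage 3; the claimant prevails.

stage 3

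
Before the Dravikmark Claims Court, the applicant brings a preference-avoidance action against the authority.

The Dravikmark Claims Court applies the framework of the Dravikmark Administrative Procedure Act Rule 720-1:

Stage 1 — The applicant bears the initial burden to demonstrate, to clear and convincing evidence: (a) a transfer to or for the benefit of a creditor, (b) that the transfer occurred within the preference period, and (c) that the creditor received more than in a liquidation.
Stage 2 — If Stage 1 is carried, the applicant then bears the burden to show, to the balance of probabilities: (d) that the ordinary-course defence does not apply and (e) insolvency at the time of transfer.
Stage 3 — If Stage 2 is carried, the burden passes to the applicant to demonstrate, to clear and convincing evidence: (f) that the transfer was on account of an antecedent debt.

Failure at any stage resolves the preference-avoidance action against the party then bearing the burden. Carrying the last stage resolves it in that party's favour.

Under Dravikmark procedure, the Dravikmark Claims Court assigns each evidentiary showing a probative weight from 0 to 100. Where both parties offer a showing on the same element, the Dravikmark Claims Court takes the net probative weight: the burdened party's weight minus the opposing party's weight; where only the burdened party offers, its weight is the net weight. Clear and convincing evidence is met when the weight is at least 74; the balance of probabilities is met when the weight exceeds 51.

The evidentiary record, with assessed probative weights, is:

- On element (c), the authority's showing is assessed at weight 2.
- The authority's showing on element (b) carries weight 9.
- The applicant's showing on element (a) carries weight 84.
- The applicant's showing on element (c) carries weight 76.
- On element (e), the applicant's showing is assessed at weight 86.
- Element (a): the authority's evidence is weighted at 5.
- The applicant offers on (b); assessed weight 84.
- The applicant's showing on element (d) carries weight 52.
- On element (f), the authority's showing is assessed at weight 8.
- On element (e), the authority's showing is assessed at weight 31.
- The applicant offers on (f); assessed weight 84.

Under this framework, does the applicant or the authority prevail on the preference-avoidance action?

applicant

Stage 1 — burden on applicant; standard: clear and convincing evidence (weight is at least 74).
    (a): 84 − 5 = 79 ≥ 74 [met]
    (b): 84 − 9 = 75 ≥ 74 [met]
    (c): 76 − 2 = 74 ≥ 74 [met]
  Stage 1 carried; the burden remains with the applicant.
Stage 2 — burden on applicant; standard: the balance of probabilities (weight exceeds 51).
    (d): 52 > 51 [met]
    (e): 86 − 31 = 55 > 51 [met]
  Stage 2 is satisfied; the applicant continues to bear the burden.
Stage 3 — burden on applicant; standard: clear and convincing evidence (weight is at least 74).
    (f): 84 − 8 = 76 ≥ 74 [met]
  Stage 3 carried; the final stage is satisfied.
Every stage carried; the applicant prevails.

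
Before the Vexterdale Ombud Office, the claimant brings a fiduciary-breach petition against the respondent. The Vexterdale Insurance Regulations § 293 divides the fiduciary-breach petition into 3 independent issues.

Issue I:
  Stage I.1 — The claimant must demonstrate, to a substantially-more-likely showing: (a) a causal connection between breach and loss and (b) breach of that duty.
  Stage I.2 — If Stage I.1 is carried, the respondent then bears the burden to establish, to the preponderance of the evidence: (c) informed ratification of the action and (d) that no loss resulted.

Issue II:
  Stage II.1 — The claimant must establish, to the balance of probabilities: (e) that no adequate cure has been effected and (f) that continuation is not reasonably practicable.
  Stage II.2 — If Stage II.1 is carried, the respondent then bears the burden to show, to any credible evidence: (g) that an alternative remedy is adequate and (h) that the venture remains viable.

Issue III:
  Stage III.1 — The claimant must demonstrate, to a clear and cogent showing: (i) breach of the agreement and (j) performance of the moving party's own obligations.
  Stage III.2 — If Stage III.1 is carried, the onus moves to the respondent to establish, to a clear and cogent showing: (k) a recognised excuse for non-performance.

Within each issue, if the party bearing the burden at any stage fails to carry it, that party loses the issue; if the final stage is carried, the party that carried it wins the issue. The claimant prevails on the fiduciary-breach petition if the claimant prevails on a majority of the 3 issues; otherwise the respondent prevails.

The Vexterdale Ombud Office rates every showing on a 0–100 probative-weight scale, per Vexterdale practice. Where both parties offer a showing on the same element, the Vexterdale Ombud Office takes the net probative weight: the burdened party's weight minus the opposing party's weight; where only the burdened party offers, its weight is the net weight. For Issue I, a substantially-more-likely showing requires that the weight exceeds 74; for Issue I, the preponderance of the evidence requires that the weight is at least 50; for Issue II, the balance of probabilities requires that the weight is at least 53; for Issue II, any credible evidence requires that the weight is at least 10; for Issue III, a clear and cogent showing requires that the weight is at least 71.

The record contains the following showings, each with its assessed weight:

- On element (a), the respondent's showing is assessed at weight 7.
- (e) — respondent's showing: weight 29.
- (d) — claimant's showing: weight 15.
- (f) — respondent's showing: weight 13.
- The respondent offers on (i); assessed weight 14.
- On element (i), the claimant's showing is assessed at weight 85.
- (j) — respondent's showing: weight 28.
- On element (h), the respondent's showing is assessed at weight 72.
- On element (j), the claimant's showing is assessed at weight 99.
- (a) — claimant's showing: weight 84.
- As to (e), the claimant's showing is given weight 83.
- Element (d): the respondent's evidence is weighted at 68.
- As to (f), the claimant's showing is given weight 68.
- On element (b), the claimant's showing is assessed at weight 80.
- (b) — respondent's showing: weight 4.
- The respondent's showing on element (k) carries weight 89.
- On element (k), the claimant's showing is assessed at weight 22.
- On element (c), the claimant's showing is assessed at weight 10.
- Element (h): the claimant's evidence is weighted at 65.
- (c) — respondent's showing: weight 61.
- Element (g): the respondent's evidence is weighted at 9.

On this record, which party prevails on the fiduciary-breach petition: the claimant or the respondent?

claimant

— Issue I —
Stage I.1 — burden on claimant; standard: a substantially-more-likely showing (weight exceeds 74).
    (a): 84 − 7 = 77 > 74 [met]
    (b): 80 − 4 = 76 > 74 [met]
  Stage I.1 carried; the burden shifts to the respondent.
Stage I.2 — burden on respondent; standard: the preponderance of the evidence (weight is at least 50).
    (c): 61 − 10 = 51 ≥ 50 [met]
    (d): 68 − 15 = 53 ≥ 50 [met]
  All elements met at the final stage.
Every stage carried; the respondent prevails on this issue.
— Issue II —
Stage II.1 (claimant, the balance of probabilities, weight is at least 53): (e) net 83−29=54 ≥ 53 — meets; (f) net 68−13=55 ≥ 53 — meets.
  All elements met. The burden passes to the respondent.
Stage II.2 (respondent, any credible evidence, weight is at least 10): (g) 9 < 10 — fails; (h) net 72−65=7 < 10 — fails.
  The respondent does not carry Stage II.2.
The claimant prevails on this issue.
— Issue III —
Stage III.1 — burden on claimant; standard: a clear and cogent showing (weight is at least 71).
    (i): 85 − 14 = 71 ≥ 71 [met]
    (j): 99 − 28 = 71 ≥ 71 [met]
  All elements met. The burden passes to the respondent.
Stage III.2 — burden on respondent; standard: a clear and cogent showing (weight is at least 71).
    (k): 89 − 22 = 67 < 71 [not met]
  The respondent does not carry Stage III.2.
The claimant prevails on this issue.
Per-issue: Issue I → respondent; Issue II → claimant; Issue III → claimant. The claimant must prevail on a majority of issues; overall, the claimant prevails.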